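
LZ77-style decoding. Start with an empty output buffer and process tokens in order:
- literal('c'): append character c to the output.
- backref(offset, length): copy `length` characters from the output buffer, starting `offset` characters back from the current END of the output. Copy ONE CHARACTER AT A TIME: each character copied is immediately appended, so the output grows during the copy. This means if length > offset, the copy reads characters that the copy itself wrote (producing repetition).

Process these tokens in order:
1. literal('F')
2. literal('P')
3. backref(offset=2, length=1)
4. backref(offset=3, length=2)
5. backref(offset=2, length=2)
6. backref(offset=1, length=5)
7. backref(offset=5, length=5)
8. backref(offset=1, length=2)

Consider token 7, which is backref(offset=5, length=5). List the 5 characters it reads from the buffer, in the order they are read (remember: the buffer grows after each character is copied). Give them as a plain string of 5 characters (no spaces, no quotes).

Answer: PPPPP

Derivation:
Token 1: literal('F'). Output: "F"
Token 2: literal('P'). Output: "FP"
Token 3: backref(off=2, len=1). Copied 'F' from pos 0. Output: "FPF"
Token 4: backref(off=3, len=2). Copied 'FP' from pos 0. Output: "FPFFP"
Token 5: backref(off=2, len=2). Copied 'FP' from pos 3. Output: "FPFFPFP"
Token 6: backref(off=1, len=5) (overlapping!). Copied 'PPPPP' from pos 6. Output: "FPFFPFPPPPPP"
Token 7: backref(off=5, len=5). Buffer before: "FPFFPFPPPPPP" (len 12)
  byte 1: read out[7]='P', append. Buffer now: "FPFFPFPPPPPPP"
  byte 2: read out[8]='P', append. Buffer now: "FPFFPFPPPPPPPP"
  byte 3: read out[9]='P', append. Buffer now: "FPFFPFPPPPPPPPP"
  byte 4: read out[10]='P', append. Buffer now: "FPFFPFPPPPPPPPPP"
  byte 5: read out[11]='P', append. Buffer now: "FPFFPFPPPPPPPPPPP"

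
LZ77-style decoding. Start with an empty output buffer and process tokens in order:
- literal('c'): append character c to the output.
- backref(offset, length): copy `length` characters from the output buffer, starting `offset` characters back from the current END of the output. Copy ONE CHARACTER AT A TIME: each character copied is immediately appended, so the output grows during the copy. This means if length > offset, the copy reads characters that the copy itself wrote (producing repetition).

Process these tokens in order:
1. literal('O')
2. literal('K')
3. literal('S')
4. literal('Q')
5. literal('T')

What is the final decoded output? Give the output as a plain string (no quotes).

Answer: OKSQT

Derivation:
Token 1: literal('O'). Output: "O"
Token 2: literal('K'). Output: "OK"
Token 3: literal('S'). Output: "OKS"
Token 4: literal('Q'). Output: "OKSQ"
Token 5: literal('T'). Output: "OKSQT"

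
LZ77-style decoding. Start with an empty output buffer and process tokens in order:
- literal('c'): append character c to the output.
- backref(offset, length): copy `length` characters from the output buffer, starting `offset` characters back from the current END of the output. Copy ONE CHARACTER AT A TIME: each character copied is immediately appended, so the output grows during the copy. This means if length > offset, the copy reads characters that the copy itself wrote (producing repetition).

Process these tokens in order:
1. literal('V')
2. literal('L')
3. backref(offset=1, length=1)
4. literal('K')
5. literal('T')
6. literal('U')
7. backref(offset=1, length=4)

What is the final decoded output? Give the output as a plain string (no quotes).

Answer: VLLKTUUUUU

Derivation:
Token 1: literal('V'). Output: "V"
Token 2: literal('L'). Output: "VL"
Token 3: backref(off=1, len=1). Copied 'L' from pos 1. Output: "VLL"
Token 4: literal('K'). Output: "VLLK"
Token 5: literal('T'). Output: "VLLKT"
Token 6: literal('U'). Output: "VLLKTU"
Token 7: backref(off=1, len=4) (overlapping!). Copied 'UUUU' from pos 5. Output: "VLLKTUUUUU"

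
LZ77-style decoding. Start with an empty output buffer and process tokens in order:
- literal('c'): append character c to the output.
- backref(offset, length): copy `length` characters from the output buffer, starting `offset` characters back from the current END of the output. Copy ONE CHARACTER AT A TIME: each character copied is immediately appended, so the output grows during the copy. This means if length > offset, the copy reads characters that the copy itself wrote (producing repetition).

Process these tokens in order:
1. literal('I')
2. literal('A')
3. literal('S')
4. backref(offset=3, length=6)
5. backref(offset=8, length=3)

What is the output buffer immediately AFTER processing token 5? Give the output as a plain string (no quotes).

Token 1: literal('I'). Output: "I"
Token 2: literal('A'). Output: "IA"
Token 3: literal('S'). Output: "IAS"
Token 4: backref(off=3, len=6) (overlapping!). Copied 'IASIAS' from pos 0. Output: "IASIASIAS"
Token 5: backref(off=8, len=3). Copied 'ASI' from pos 1. Output: "IASIASIASASI"

Answer: IASIASIASASI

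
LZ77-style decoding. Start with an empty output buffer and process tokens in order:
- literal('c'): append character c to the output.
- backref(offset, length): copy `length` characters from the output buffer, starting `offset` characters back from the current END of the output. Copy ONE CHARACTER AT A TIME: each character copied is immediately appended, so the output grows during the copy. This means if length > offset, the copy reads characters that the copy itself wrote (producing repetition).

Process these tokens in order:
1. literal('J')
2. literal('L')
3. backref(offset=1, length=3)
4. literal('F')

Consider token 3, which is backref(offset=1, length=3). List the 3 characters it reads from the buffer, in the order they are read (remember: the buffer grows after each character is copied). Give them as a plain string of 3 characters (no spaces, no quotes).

Token 1: literal('J'). Output: "J"
Token 2: literal('L'). Output: "JL"
Token 3: backref(off=1, len=3). Buffer before: "JL" (len 2)
  byte 1: read out[1]='L', append. Buffer now: "JLL"
  byte 2: read out[2]='L', append. Buffer now: "JLLL"
  byte 3: read out[3]='L', append. Buffer now: "JLLLL"

Answer: LLL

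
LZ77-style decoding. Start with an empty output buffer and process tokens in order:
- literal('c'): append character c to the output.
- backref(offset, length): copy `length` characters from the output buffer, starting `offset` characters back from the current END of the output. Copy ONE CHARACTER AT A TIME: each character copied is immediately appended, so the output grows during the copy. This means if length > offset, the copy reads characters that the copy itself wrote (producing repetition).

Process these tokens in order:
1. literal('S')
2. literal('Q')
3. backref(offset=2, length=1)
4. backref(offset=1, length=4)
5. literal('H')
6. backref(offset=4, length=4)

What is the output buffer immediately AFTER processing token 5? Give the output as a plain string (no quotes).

Answer: SQSSSSSH

Derivation:
Token 1: literal('S'). Output: "S"
Token 2: literal('Q'). Output: "SQ"
Token 3: backref(off=2, len=1). Copied 'S' from pos 0. Output: "SQS"
Token 4: backref(off=1, len=4) (overlapping!). Copied 'SSSS' from pos 2. Output: "SQSSSSS"
Token 5: literal('H'). Output: "SQSSSSSH"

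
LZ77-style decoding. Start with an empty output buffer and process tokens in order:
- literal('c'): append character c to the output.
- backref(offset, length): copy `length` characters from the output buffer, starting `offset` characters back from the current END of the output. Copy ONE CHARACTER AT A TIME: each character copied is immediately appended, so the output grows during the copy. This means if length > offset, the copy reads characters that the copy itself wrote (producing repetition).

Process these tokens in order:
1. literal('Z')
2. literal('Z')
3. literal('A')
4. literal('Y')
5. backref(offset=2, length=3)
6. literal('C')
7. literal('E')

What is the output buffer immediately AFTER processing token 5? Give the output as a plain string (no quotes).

Answer: ZZAYAYA

Derivation:
Token 1: literal('Z'). Output: "Z"
Token 2: literal('Z'). Output: "ZZ"
Token 3: literal('A'). Output: "ZZA"
Token 4: literal('Y'). Output: "ZZAY"
Token 5: backref(off=2, len=3) (overlapping!). Copied 'AYA' from pos 2. Output: "ZZAYAYA"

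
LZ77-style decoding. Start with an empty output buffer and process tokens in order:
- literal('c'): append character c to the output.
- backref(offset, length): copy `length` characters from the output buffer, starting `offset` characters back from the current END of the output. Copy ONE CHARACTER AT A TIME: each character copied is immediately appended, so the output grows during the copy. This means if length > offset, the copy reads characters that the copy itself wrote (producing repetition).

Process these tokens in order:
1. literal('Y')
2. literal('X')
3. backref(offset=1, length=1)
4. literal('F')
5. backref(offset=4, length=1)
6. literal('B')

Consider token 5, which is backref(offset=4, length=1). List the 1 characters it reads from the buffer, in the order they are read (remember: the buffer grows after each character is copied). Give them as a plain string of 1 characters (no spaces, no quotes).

Answer: Y

Derivation:
Token 1: literal('Y'). Output: "Y"
Token 2: literal('X'). Output: "YX"
Token 3: backref(off=1, len=1). Copied 'X' from pos 1. Output: "YXX"
Token 4: literal('F'). Output: "YXXF"
Token 5: backref(off=4, len=1). Buffer before: "YXXF" (len 4)
  byte 1: read out[0]='Y', append. Buffer now: "YXXFY"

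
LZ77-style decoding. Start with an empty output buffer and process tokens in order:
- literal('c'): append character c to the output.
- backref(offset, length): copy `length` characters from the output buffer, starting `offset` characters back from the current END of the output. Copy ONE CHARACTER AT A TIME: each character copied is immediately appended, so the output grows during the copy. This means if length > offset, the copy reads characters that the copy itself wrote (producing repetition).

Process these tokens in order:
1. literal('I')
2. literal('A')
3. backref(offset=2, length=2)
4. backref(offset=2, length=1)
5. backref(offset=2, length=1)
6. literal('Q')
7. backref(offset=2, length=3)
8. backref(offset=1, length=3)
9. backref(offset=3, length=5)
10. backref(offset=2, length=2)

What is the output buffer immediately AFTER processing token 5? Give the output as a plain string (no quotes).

Token 1: literal('I'). Output: "I"
Token 2: literal('A'). Output: "IA"
Token 3: backref(off=2, len=2). Copied 'IA' from pos 0. Output: "IAIA"
Token 4: backref(off=2, len=1). Copied 'I' from pos 2. Output: "IAIAI"
Token 5: backref(off=2, len=1). Copied 'A' from pos 3. Output: "IAIAIA"

Answer: IAIAIA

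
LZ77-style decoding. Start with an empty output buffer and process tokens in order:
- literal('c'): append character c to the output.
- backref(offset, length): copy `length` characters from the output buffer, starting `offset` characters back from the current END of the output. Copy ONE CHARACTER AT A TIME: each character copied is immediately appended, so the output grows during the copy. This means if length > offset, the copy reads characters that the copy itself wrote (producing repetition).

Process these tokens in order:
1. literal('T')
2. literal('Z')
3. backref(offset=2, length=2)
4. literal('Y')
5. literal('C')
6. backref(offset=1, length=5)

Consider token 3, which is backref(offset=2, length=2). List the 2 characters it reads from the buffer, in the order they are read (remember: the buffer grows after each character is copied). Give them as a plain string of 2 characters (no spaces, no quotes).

Token 1: literal('T'). Output: "T"
Token 2: literal('Z'). Output: "TZ"
Token 3: backref(off=2, len=2). Buffer before: "TZ" (len 2)
  byte 1: read out[0]='T', append. Buffer now: "TZT"
  byte 2: read out[1]='Z', append. Buffer now: "TZTZ"

Answer: TZ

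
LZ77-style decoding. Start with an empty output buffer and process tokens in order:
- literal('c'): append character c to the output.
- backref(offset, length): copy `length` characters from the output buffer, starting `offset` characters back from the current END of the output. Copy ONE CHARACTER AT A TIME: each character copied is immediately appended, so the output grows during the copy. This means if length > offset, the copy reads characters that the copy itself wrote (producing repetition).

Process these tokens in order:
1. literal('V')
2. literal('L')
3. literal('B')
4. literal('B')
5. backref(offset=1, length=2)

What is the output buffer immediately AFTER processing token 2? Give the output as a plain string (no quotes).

Token 1: literal('V'). Output: "V"
Token 2: literal('L'). Output: "VL"

Answer: VL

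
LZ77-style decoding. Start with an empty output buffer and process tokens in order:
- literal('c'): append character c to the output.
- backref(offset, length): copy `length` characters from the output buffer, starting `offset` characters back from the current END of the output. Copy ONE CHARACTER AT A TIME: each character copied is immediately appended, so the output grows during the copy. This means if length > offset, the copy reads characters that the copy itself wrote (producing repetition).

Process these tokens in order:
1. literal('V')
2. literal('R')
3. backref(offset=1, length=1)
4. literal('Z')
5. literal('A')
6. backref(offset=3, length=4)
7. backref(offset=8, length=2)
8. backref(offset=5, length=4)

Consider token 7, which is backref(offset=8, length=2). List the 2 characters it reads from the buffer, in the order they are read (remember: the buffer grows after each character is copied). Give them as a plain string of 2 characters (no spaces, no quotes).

Token 1: literal('V'). Output: "V"
Token 2: literal('R'). Output: "VR"
Token 3: backref(off=1, len=1). Copied 'R' from pos 1. Output: "VRR"
Token 4: literal('Z'). Output: "VRRZ"
Token 5: literal('A'). Output: "VRRZA"
Token 6: backref(off=3, len=4) (overlapping!). Copied 'RZAR' from pos 2. Output: "VRRZARZAR"
Token 7: backref(off=8, len=2). Buffer before: "VRRZARZAR" (len 9)
  byte 1: read out[1]='R', append. Buffer now: "VRRZARZARR"
  byte 2: read out[2]='R', append. Buffer now: "VRRZARZARRR"

Answer: RR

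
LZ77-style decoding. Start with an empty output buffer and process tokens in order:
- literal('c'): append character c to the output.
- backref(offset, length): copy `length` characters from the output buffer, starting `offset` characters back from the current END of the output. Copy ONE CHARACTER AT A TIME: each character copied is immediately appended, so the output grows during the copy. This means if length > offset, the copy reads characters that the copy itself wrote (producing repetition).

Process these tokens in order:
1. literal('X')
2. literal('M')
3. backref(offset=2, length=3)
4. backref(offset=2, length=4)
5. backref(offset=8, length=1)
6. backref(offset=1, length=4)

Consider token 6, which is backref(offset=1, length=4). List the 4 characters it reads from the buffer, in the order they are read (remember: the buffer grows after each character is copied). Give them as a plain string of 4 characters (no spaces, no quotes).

Answer: MMMM

Derivation:
Token 1: literal('X'). Output: "X"
Token 2: literal('M'). Output: "XM"
Token 3: backref(off=2, len=3) (overlapping!). Copied 'XMX' from pos 0. Output: "XMXMX"
Token 4: backref(off=2, len=4) (overlapping!). Copied 'MXMX' from pos 3. Output: "XMXMXMXMX"
Token 5: backref(off=8, len=1). Copied 'M' from pos 1. Output: "XMXMXMXMXM"
Token 6: backref(off=1, len=4). Buffer before: "XMXMXMXMXM" (len 10)
  byte 1: read out[9]='M', append. Buffer now: "XMXMXMXMXMM"
  byte 2: read out[10]='M', append. Buffer now: "XMXMXMXMXMMM"
  byte 3: read out[11]='M', append. Buffer now: "XMXMXMXMXMMMM"
  byte 4: read out[12]='M', append. Buffer now: "XMXMXMXMXMMMMM"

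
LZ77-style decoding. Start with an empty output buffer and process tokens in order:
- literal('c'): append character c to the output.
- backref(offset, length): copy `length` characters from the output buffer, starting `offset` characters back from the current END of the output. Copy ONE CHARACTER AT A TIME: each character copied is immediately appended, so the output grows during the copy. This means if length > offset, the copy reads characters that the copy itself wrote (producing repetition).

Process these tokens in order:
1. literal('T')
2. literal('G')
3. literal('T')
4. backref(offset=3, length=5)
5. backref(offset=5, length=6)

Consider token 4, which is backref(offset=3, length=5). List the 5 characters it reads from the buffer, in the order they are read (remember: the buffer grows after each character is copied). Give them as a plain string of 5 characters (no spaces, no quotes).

Answer: TGTTG

Derivation:
Token 1: literal('T'). Output: "T"
Token 2: literal('G'). Output: "TG"
Token 3: literal('T'). Output: "TGT"
Token 4: backref(off=3, len=5). Buffer before: "TGT" (len 3)
  byte 1: read out[0]='T', append. Buffer now: "TGTT"
  byte 2: read out[1]='G', append. Buffer now: "TGTTG"
  byte 3: read out[2]='T', append. Buffer now: "TGTTGT"
  byte 4: read out[3]='T', append. Buffer now: "TGTTGTT"
  byte 5: read out[4]='G', append. Buffer now: "TGTTGTTG"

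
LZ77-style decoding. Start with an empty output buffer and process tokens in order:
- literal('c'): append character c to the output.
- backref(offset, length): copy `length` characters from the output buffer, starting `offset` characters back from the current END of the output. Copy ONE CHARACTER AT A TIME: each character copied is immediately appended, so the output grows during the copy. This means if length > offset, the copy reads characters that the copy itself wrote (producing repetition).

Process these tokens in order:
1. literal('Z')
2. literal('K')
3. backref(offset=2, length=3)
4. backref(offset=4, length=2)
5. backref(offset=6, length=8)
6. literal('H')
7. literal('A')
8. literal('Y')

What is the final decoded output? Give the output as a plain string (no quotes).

Token 1: literal('Z'). Output: "Z"
Token 2: literal('K'). Output: "ZK"
Token 3: backref(off=2, len=3) (overlapping!). Copied 'ZKZ' from pos 0. Output: "ZKZKZ"
Token 4: backref(off=4, len=2). Copied 'KZ' from pos 1. Output: "ZKZKZKZ"
Token 5: backref(off=6, len=8) (overlapping!). Copied 'KZKZKZKZ' from pos 1. Output: "ZKZKZKZKZKZKZKZ"
Token 6: literal('H'). Output: "ZKZKZKZKZKZKZKZH"
Token 7: literal('A'). Output: "ZKZKZKZKZKZKZKZHA"
Token 8: literal('Y'). Output: "ZKZKZKZKZKZKZKZHAY"

Answer: ZKZKZKZKZKZKZKZHAY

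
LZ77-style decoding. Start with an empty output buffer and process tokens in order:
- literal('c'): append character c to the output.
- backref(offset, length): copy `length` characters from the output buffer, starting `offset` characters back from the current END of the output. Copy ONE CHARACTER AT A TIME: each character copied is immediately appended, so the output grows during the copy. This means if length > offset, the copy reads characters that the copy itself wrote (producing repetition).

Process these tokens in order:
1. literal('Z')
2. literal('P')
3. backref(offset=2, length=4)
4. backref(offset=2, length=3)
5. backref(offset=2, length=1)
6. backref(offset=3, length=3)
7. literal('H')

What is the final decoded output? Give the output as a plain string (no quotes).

Token 1: literal('Z'). Output: "Z"
Token 2: literal('P'). Output: "ZP"
Token 3: backref(off=2, len=4) (overlapping!). Copied 'ZPZP' from pos 0. Output: "ZPZPZP"
Token 4: backref(off=2, len=3) (overlapping!). Copied 'ZPZ' from pos 4. Output: "ZPZPZPZPZ"
Token 5: backref(off=2, len=1). Copied 'P' from pos 7. Output: "ZPZPZPZPZP"
Token 6: backref(off=3, len=3). Copied 'PZP' from pos 7. Output: "ZPZPZPZPZPPZP"
Token 7: literal('H'). Output: "ZPZPZPZPZPPZPH"

Answer: ZPZPZPZPZPPZPH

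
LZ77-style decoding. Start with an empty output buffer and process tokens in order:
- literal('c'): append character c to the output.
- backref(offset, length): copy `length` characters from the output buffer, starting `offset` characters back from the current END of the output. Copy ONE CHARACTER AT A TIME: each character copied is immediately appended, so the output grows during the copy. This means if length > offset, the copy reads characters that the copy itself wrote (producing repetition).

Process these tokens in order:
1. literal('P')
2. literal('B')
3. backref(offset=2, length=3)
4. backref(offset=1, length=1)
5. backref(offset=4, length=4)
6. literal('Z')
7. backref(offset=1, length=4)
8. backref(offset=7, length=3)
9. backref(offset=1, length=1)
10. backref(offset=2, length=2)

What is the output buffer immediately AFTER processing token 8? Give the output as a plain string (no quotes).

Answer: PBPBPPPBPPZZZZZPPZ

Derivation:
Token 1: literal('P'). Output: "P"
Token 2: literal('B'). Output: "PB"
Token 3: backref(off=2, len=3) (overlapping!). Copied 'PBP' from pos 0. Output: "PBPBP"
Token 4: backref(off=1, len=1). Copied 'P' from pos 4. Output: "PBPBPP"
Token 5: backref(off=4, len=4). Copied 'PBPP' from pos 2. Output: "PBPBPPPBPP"
Token 6: literal('Z'). Output: "PBPBPPPBPPZ"
Token 7: backref(off=1, len=4) (overlapping!). Copied 'ZZZZ' from pos 10. Output: "PBPBPPPBPPZZZZZ"
Token 8: backref(off=7, len=3). Copied 'PPZ' from pos 8. Output: "PBPBPPPBPPZZZZZPPZ"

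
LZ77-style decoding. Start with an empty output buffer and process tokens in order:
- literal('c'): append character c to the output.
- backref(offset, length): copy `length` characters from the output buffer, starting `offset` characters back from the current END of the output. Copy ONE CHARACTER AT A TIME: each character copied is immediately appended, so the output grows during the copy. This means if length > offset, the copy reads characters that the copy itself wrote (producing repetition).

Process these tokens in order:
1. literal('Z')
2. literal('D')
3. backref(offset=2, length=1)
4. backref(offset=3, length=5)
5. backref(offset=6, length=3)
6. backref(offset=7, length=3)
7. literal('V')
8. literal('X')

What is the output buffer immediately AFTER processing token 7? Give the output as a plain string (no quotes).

Token 1: literal('Z'). Output: "Z"
Token 2: literal('D'). Output: "ZD"
Token 3: backref(off=2, len=1). Copied 'Z' from pos 0. Output: "ZDZ"
Token 4: backref(off=3, len=5) (overlapping!). Copied 'ZDZZD' from pos 0. Output: "ZDZZDZZD"
Token 5: backref(off=6, len=3). Copied 'ZZD' from pos 2. Output: "ZDZZDZZDZZD"
Token 6: backref(off=7, len=3). Copied 'DZZ' from pos 4. Output: "ZDZZDZZDZZDDZZ"
Token 7: literal('V'). Output: "ZDZZDZZDZZDDZZV"

Answer: ZDZZDZZDZZDDZZV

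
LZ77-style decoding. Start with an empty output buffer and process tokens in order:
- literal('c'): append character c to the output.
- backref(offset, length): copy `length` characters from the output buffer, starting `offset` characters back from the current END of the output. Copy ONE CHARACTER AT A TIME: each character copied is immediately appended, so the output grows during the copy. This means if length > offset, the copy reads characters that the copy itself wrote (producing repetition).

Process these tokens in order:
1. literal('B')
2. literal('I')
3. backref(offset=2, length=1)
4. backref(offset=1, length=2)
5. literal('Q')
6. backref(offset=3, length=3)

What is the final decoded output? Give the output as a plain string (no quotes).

Token 1: literal('B'). Output: "B"
Token 2: literal('I'). Output: "BI"
Token 3: backref(off=2, len=1). Copied 'B' from pos 0. Output: "BIB"
Token 4: backref(off=1, len=2) (overlapping!). Copied 'BB' from pos 2. Output: "BIBBB"
Token 5: literal('Q'). Output: "BIBBBQ"
Token 6: backref(off=3, len=3). Copied 'BBQ' from pos 3. Output: "BIBBBQBBQ"

Answer: BIBBBQBBQ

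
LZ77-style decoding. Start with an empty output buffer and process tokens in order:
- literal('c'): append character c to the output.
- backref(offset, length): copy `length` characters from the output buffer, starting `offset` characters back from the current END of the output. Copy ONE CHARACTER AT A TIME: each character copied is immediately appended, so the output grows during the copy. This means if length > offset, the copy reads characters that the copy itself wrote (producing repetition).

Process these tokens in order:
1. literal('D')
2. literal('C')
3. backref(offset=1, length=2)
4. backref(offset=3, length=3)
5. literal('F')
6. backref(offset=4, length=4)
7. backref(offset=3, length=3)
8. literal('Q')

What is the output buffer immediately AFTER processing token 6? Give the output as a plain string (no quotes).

Token 1: literal('D'). Output: "D"
Token 2: literal('C'). Output: "DC"
Token 3: backref(off=1, len=2) (overlapping!). Copied 'CC' from pos 1. Output: "DCCC"
Token 4: backref(off=3, len=3). Copied 'CCC' from pos 1. Output: "DCCCCCC"
Token 5: literal('F'). Output: "DCCCCCCF"
Token 6: backref(off=4, len=4). Copied 'CCCF' from pos 4. Output: "DCCCCCCFCCCF"

Answer: DCCCCCCFCCCF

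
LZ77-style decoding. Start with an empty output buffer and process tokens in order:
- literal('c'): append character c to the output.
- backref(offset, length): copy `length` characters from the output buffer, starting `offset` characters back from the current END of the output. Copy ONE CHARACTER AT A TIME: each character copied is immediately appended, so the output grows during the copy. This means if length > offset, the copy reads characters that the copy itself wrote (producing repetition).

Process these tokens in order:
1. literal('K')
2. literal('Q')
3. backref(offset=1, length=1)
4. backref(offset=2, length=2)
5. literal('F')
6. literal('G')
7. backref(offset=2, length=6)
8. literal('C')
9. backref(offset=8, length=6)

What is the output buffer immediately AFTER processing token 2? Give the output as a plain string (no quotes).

Token 1: literal('K'). Output: "K"
Token 2: literal('Q'). Output: "KQ"

Answer: KQ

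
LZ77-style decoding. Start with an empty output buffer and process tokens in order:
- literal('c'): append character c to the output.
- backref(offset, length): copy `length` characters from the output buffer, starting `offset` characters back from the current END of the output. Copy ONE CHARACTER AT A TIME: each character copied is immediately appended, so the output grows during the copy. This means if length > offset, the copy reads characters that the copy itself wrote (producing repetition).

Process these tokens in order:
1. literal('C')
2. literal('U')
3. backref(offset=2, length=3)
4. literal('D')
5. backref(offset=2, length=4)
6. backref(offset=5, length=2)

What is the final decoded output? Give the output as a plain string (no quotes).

Answer: CUCUCDCDCDDC

Derivation:
Token 1: literal('C'). Output: "C"
Token 2: literal('U'). Output: "CU"
Token 3: backref(off=2, len=3) (overlapping!). Copied 'CUC' from pos 0. Output: "CUCUC"
Token 4: literal('D'). Output: "CUCUCD"
Token 5: backref(off=2, len=4) (overlapping!). Copied 'CDCD' from pos 4. Output: "CUCUCDCDCD"
Token 6: backref(off=5, len=2). Copied 'DC' from pos 5. Output: "CUCUCDCDCDDC"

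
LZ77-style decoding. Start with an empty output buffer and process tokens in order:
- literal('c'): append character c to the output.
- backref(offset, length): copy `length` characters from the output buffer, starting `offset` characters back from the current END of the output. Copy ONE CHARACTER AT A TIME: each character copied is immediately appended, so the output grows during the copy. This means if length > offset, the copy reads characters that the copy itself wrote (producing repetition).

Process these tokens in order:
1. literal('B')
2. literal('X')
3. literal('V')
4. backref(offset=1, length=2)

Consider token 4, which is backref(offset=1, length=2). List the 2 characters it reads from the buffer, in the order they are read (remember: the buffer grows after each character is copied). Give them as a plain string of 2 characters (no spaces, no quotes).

Token 1: literal('B'). Output: "B"
Token 2: literal('X'). Output: "BX"
Token 3: literal('V'). Output: "BXV"
Token 4: backref(off=1, len=2). Buffer before: "BXV" (len 3)
  byte 1: read out[2]='V', append. Buffer now: "BXVV"
  byte 2: read out[3]='V', append. Buffer now: "BXVVV"

Answer: VV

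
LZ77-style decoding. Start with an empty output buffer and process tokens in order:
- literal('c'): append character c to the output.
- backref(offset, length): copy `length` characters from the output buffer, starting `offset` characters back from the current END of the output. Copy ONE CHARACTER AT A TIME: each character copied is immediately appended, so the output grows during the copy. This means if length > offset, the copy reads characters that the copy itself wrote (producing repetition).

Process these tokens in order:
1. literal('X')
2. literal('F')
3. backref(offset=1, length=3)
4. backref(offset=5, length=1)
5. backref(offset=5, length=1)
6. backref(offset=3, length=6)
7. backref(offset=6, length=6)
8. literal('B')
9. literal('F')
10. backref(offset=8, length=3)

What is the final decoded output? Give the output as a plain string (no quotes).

Answer: XFFFFXFFXFFXFFXFFXFBFFXF

Derivation:
Token 1: literal('X'). Output: "X"
Token 2: literal('F'). Output: "XF"
Token 3: backref(off=1, len=3) (overlapping!). Copied 'FFF' from pos 1. Output: "XFFFF"
Token 4: backref(off=5, len=1). Copied 'X' from pos 0. Output: "XFFFFX"
Token 5: backref(off=5, len=1). Copied 'F' from pos 1. Output: "XFFFFXF"
Token 6: backref(off=3, len=6) (overlapping!). Copied 'FXFFXF' from pos 4. Output: "XFFFFXFFXFFXF"
Token 7: backref(off=6, len=6). Copied 'FXFFXF' from pos 7. Output: "XFFFFXFFXFFXFFXFFXF"
Token 8: literal('B'). Output: "XFFFFXFFXFFXFFXFFXFB"
Token 9: literal('F'). Output: "XFFFFXFFXFFXFFXFFXFBF"
Token 10: backref(off=8, len=3). Copied 'FXF' from pos 13. Output: "XFFFFXFFXFFXFFXFFXFBFFXF"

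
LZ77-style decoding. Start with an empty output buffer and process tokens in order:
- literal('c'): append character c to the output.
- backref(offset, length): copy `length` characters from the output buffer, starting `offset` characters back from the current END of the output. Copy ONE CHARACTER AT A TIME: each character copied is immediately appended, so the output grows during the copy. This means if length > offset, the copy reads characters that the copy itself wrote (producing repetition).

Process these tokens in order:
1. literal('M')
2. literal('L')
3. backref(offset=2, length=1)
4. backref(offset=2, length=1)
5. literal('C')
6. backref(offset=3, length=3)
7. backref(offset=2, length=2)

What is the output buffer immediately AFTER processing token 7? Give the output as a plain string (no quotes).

Answer: MLMLCMLCLC

Derivation:
Token 1: literal('M'). Output: "M"
Token 2: literal('L'). Output: "ML"
Token 3: backref(off=2, len=1). Copied 'M' from pos 0. Output: "MLM"
Token 4: backref(off=2, len=1). Copied 'L' from pos 1. Output: "MLML"
Token 5: literal('C'). Output: "MLMLC"
Token 6: backref(off=3, len=3). Copied 'MLC' from pos 2. Output: "MLMLCMLC"
Token 7: backref(off=2, len=2). Copied 'LC' from pos 6. Output: "MLMLCMLCLC"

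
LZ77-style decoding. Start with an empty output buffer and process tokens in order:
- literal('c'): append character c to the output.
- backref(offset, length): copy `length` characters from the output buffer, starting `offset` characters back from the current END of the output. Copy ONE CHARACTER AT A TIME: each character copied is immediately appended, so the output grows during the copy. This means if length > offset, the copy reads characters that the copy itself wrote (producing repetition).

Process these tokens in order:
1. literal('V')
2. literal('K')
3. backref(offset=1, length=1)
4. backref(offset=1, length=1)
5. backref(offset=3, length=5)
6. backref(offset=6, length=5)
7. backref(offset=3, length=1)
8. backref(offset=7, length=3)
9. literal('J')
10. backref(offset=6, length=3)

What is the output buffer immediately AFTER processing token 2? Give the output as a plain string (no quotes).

Answer: VK

Derivation:
Token 1: literal('V'). Output: "V"
Token 2: literal('K'). Output: "VK"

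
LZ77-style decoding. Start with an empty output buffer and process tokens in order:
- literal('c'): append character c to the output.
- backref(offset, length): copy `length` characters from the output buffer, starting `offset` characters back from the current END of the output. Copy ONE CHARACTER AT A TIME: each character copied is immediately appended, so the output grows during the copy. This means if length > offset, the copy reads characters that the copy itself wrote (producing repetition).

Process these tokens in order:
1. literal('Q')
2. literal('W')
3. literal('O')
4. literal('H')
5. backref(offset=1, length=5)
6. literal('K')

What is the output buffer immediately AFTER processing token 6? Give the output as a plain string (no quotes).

Answer: QWOHHHHHHK

Derivation:
Token 1: literal('Q'). Output: "Q"
Token 2: literal('W'). Output: "QW"
Token 3: literal('O'). Output: "QWO"
Token 4: literal('H'). Output: "QWOH"
Token 5: backref(off=1, len=5) (overlapping!). Copied 'HHHHH' from pos 3. Output: "QWOHHHHHH"
Token 6: literal('K'). Output: "QWOHHHHHHK"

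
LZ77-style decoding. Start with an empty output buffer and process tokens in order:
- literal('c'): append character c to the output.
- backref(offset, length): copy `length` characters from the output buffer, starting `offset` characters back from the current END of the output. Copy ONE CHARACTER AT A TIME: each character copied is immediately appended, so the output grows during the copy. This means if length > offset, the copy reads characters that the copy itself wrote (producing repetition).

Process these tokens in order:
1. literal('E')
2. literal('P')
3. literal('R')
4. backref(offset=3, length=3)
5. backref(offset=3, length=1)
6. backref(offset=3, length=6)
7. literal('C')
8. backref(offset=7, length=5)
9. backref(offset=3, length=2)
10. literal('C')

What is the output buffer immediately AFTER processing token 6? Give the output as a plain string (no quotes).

Token 1: literal('E'). Output: "E"
Token 2: literal('P'). Output: "EP"
Token 3: literal('R'). Output: "EPR"
Token 4: backref(off=3, len=3). Copied 'EPR' from pos 0. Output: "EPREPR"
Token 5: backref(off=3, len=1). Copied 'E' from pos 3. Output: "EPREPRE"
Token 6: backref(off=3, len=6) (overlapping!). Copied 'PREPRE' from pos 4. Output: "EPREPREPREPRE"

Answer: EPREPREPREPRE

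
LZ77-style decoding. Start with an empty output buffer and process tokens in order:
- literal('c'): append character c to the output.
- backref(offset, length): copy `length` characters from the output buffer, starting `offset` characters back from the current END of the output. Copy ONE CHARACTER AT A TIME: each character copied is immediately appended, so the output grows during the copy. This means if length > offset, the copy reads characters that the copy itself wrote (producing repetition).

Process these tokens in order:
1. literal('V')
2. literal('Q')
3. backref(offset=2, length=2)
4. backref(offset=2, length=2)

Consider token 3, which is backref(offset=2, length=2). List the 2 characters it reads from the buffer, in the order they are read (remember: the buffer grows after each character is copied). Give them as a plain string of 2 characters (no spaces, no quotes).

Answer: VQ

Derivation:
Token 1: literal('V'). Output: "V"
Token 2: literal('Q'). Output: "VQ"
Token 3: backref(off=2, len=2). Buffer before: "VQ" (len 2)
  byte 1: read out[0]='V', append. Buffer now: "VQV"
  byte 2: read out[1]='Q', append. Buffer now: "VQVQ"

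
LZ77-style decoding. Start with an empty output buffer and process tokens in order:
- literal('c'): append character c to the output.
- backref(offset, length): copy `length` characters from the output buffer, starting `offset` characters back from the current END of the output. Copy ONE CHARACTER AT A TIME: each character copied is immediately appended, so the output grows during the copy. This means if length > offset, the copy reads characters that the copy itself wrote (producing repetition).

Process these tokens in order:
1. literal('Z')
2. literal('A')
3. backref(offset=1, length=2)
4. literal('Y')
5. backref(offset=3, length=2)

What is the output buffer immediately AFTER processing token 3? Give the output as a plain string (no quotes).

Answer: ZAAA

Derivation:
Token 1: literal('Z'). Output: "Z"
Token 2: literal('A'). Output: "ZA"
Token 3: backref(off=1, len=2) (overlapping!). Copied 'AA' from pos 1. Output: "ZAAA"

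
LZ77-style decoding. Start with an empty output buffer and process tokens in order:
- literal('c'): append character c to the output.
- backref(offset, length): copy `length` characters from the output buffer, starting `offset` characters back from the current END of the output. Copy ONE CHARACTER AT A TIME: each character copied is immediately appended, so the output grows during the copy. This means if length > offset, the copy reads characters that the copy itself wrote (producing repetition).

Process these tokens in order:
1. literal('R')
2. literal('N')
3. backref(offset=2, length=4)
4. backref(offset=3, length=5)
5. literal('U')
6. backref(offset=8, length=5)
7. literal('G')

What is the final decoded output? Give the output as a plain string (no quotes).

Answer: RNRNRNNRNNRURNNRNG

Derivation:
Token 1: literal('R'). Output: "R"
Token 2: literal('N'). Output: "RN"
Token 3: backref(off=2, len=4) (overlapping!). Copied 'RNRN' from pos 0. Output: "RNRNRN"
Token 4: backref(off=3, len=5) (overlapping!). Copied 'NRNNR' from pos 3. Output: "RNRNRNNRNNR"
Token 5: literal('U'). Output: "RNRNRNNRNNRU"
Token 6: backref(off=8, len=5). Copied 'RNNRN' from pos 4. Output: "RNRNRNNRNNRURNNRN"
Token 7: literal('G'). Output: "RNRNRNNRNNRURNNRNG"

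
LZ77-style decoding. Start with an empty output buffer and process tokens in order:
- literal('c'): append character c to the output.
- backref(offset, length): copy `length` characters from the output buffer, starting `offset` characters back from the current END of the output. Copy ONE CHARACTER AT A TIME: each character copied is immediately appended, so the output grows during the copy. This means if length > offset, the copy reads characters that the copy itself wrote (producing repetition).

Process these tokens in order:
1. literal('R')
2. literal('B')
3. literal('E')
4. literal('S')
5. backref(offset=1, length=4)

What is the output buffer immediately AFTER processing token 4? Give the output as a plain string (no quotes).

Answer: RBES

Derivation:
Token 1: literal('R'). Output: "R"
Token 2: literal('B'). Output: "RB"
Token 3: literal('E'). Output: "RBE"
Token 4: literal('S'). Output: "RBES"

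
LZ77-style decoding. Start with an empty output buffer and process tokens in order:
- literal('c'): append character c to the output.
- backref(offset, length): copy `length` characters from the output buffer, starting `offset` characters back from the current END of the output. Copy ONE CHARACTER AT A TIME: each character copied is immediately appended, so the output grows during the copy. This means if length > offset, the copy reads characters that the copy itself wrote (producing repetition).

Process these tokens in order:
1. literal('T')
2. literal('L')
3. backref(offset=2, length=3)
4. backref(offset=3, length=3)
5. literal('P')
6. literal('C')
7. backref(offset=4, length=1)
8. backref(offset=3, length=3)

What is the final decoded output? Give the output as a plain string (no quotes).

Token 1: literal('T'). Output: "T"
Token 2: literal('L'). Output: "TL"
Token 3: backref(off=2, len=3) (overlapping!). Copied 'TLT' from pos 0. Output: "TLTLT"
Token 4: backref(off=3, len=3). Copied 'TLT' from pos 2. Output: "TLTLTTLT"
Token 5: literal('P'). Output: "TLTLTTLTP"
Token 6: literal('C'). Output: "TLTLTTLTPC"
Token 7: backref(off=4, len=1). Copied 'L' from pos 6. Output: "TLTLTTLTPCL"
Token 8: backref(off=3, len=3). Copied 'PCL' from pos 8. Output: "TLTLTTLTPCLPCL"

Answer: TLTLTTLTPCLPCL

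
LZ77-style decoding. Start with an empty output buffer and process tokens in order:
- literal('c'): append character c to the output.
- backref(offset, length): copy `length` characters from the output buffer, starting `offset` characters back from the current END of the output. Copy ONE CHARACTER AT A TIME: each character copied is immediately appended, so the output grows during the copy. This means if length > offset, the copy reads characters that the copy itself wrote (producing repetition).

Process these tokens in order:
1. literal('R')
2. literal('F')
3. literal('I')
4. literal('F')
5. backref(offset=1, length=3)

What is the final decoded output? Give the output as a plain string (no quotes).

Answer: RFIFFFF

Derivation:
Token 1: literal('R'). Output: "R"
Token 2: literal('F'). Output: "RF"
Token 3: literal('I'). Output: "RFI"
Token 4: literal('F'). Output: "RFIF"
Token 5: backref(off=1, len=3) (overlapping!). Copied 'FFF' from pos 3. Output: "RFIFFFF"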